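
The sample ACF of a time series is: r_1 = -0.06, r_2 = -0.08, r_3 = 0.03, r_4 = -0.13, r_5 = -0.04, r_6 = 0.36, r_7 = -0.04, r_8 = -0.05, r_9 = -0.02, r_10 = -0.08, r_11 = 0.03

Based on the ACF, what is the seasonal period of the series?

6

The largest autocorrelation is r_6 = 0.36; the remaining lags stay at or below 0.03.
The dominant spike at lag 6 indicates a seasonal period of 6.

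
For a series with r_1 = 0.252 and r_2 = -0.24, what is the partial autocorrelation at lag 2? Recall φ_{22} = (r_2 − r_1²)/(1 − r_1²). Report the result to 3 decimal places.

φ_{22} = (r_2 − r_1²) / (1 − r_1²)
r_1² = (0.252)² = 0.063504
Numerator = -0.24 − 0.0635 = -0.3035; denominator = 1 − 0.0635 = 0.9365
φ_{22} = -0.3035 / 0.9365 = -0.324

-0.324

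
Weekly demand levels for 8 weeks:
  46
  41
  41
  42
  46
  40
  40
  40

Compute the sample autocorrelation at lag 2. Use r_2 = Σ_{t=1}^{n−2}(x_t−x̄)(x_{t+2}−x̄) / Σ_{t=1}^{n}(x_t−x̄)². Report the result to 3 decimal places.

-0.261

Mean x̄ = (46 + 41 + 41 + 42 + 46 + 40 + 40 + 40)/8 = 42.0000
Σ(x_t−x̄)(x_{t+2}−x̄) = (-4.0000) + (0.0000) + (-4.0000) + (0.0000) + (-8.0000) + (4.0000) = -12.0000
Denominator Σ(x_t−x̄)² = 46.0000
r_2 = -12.0000 / 46.0000 = -0.261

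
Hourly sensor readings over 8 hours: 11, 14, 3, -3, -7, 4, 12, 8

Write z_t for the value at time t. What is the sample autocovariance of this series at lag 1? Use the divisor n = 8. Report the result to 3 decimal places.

21.961

Mean z̄ = (11 + 14 + 3 − 3 − 7 + 4 + 12 + 8)/8 = 5.2500
Σ_{t=1}^{7}(z_t−z̄)(z_{t+1}−z̄) = 175.6875
γ_1 = 175.6875 / 8 = 21.961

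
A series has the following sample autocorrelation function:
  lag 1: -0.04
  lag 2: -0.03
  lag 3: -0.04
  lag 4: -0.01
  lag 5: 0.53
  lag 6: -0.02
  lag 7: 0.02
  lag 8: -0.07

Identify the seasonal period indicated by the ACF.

5

The largest autocorrelation is r_5 = 0.53; the remaining lags stay at or below 0.02.
The dominant spike at lag 5 indicates a seasonal period of 5.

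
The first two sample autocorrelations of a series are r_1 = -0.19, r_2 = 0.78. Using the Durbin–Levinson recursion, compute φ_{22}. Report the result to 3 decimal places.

0.772

φ_{22} = (r_2 − r_1²) / (1 − r_1²)
r_1² = (-0.19)² = 0.0361
Numerator = 0.78 − 0.0361 = 0.7439; denominator = 1 − 0.0361 = 0.9639
φ_{22} = 0.7439 / 0.9639 = 0.772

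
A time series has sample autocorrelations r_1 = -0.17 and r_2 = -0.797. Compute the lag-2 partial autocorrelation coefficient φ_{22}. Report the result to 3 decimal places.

-0.850

φ_{22} = (r_2 − r_1²) / (1 − r_1²)
r_1² = (-0.17)² = 0.0289
Numerator = -0.797 − 0.0289 = -0.8259; denominator = 1 − 0.0289 = 0.9711
φ_{22} = -0.8259 / 0.9711 = -0.850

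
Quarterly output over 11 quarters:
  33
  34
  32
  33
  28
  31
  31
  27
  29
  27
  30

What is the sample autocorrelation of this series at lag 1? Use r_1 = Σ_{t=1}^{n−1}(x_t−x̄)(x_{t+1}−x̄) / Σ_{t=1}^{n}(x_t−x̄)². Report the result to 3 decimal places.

0.344

Mean x̄ = (33 + 34 + 32 + 33 + 28 + 31 + 31 + 27 + 29 + 27 + 30)/11 = 30.4545
Numerator Σ_{t=1}^{10}(x_t−x̄)(x_{t+1}−x̄) = 20.8843
Denominator Σ(x_t−x̄)² = 60.7273
r_1 = 20.8843 / 60.7273 = 0.344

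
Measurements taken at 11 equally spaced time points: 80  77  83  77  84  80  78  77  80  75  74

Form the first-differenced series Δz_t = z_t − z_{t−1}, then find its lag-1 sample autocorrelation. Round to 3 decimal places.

-0.705

First differences Δz: -3, 6, -6, 7, -4, -2, -1, 3, -5, -1
Mean of differences = -0.6000
Numerator Σ(Δz_t−Δz̄)(Δz_{t+1}−Δz̄) = -128.5600
Denominator Σ(Δz_t−Δz̄)² = 182.4000
r_1(Δz) = -128.5600 / 182.4000 = -0.705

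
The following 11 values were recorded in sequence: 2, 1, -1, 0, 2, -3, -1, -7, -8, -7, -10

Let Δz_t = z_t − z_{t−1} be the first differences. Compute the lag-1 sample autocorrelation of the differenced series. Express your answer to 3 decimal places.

-0.545

First differences Δz: -1, -2, 1, 2, -5, 2, -6, -1, 1, -3
Mean of differences = -1.2000
Numerator Σ(Δz_t−Δz̄)(Δz_{t+1}−Δz̄) = -39.0400
Denominator Σ(Δz_t−Δz̄)² = 71.6000
r_1(Δz) = -39.0400 / 71.6000 = -0.545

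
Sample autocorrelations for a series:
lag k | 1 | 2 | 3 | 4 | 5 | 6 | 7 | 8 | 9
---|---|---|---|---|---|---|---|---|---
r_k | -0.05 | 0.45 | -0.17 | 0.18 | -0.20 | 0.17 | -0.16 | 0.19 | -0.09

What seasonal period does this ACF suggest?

The largest autocorrelation is r_2 = 0.45, with weaker echoes at lags 4 (0.18), 6 (0.17) and 8 (0.19); the remaining lags stay at or below -0.05.
The dominant spike at lag 2 indicates a seasonal period of 2.

2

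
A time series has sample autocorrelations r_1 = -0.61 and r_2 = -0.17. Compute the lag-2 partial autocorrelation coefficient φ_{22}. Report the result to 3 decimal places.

φ_{22} = (r_2 − r_1²) / (1 − r_1²)
r_1² = (-0.61)² = 0.3721
Numerator = -0.17 − 0.3721 = -0.5421; denominator = 1 − 0.3721 = 0.6279
φ_{22} = -0.5421 / 0.6279 = -0.863

-0.863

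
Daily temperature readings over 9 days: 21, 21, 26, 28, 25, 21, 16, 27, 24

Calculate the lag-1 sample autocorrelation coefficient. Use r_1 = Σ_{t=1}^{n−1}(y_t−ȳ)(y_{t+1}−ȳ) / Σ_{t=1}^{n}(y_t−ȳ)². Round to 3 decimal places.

Mean ȳ = (21 + 21 + 26 + 28 + 25 + 21 + 16 + 27 + 24)/9 = 23.2222
Numerator Σ_{t=1}^{8}(y_t−ȳ)(y_{t+1}−ȳ) = 8.2840
Denominator Σ(y_t−ȳ)² = 115.5556
r_1 = 8.2840 / 115.5556 = 0.072

0.072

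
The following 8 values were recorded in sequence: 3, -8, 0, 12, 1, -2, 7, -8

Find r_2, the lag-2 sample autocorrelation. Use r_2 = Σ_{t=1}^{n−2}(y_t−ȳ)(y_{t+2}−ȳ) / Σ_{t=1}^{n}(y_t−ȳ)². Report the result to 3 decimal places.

-0.315

Mean ȳ = (3 − 8 + 0 + 12 + 1 − 2 + 7 − 8)/8 = 0.6250
Deviations from mean: 2.3750, -8.6250, -0.6250, 11.3750, 0.3750, -2.6250, 6.3750, -8.6250
Σ(y_t−ȳ)(y_{t+2}−ȳ) = (-1.4844) + (-98.1094) + (-0.2344) + (-29.8594) + (2.3906) + (22.6406) = -104.6563
Denominator Σ(y_t−ȳ)² = 331.8750
r_2 = -104.6563 / 331.8750 = -0.315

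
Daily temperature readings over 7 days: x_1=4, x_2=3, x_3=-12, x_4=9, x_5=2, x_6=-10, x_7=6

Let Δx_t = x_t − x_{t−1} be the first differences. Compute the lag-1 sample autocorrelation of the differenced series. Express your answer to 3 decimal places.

First differences Δx: -1, -15, 21, -7, -12, 16
Mean of differences = 0.3333
Numerator Σ(Δx_t−Δx̄)(Δx_{t+1}−Δx̄) = -550.7778
Denominator Σ(Δx_t−Δx̄)² = 1115.3333
r_1(Δx) = -550.7778 / 1115.3333 = -0.494

-0.494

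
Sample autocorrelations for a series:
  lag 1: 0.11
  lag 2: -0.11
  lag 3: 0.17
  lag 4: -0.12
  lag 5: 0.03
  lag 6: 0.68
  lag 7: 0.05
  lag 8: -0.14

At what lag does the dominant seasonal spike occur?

The largest autocorrelation is r_6 = 0.68; the remaining lags stay at or below 0.17.
The dominant spike at lag 6 indicates a seasonal period of 6.

6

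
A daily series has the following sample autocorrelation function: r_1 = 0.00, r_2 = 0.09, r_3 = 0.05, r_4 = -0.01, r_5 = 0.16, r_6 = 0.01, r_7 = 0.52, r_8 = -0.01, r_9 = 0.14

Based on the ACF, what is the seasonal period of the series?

7

The largest autocorrelation is r_7 = 0.52; the remaining lags stay at or below 0.16.
The dominant spike at lag 7 indicates a seasonal period of 7.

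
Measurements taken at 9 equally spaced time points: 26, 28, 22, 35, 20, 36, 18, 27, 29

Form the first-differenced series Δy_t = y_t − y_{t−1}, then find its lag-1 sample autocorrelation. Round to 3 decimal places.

First differences Δy: 2, -6, 13, -15, 16, -18, 9, 2
Mean of differences = 0.3750
Numerator Σ(Δy_t−Δȳ)(Δy_{t+1}−Δȳ) = -956.7656
Denominator Σ(Δy_t−Δȳ)² = 1097.8750
r_1(Δy) = -956.7656 / 1097.8750 = -0.871

-0.871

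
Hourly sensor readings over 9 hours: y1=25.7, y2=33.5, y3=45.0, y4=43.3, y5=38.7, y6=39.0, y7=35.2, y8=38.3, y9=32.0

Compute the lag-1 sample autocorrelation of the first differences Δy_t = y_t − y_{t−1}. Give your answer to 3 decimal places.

First differences Δy: 7.8, 11.5, -1.7, -4.6, 0.3, -3.8, 3.1, -6.3
Mean of differences = 0.7875
Numerator Σ(Δy_t−Δȳ)(Δy_{t+1}−Δȳ) = 39.7398
Denominator Σ(Δy_t−Δȳ)² = 276.0088
r_1(Δy) = 39.7398 / 276.0088 = 0.144

0.144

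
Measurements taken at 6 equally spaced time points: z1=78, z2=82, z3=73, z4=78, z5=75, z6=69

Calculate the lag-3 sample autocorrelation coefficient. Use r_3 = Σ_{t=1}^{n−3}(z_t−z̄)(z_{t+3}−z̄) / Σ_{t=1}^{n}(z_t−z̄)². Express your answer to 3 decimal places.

Mean z̄ = (78 + 82 + 73 + 78 + 75 + 69)/6 = 75.8333
Numerator Σ_{t=1}^{3}(z_t−z̄)(z_{t+3}−z̄) = 18.9167
Denominator Σ(z_t−z̄)² = 102.8333
r_3 = 18.9167 / 102.8333 = 0.184

0.184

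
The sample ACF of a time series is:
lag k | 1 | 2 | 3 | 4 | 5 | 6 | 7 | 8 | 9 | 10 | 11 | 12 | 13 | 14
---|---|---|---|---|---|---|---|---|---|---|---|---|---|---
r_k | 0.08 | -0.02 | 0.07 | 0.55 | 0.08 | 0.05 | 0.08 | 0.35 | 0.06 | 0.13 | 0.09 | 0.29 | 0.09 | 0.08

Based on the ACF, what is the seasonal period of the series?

4

The largest autocorrelation is r_4 = 0.55, with weaker echoes at lags 8 (0.35) and 12 (0.29); the remaining lags stay at or below 0.13.
The dominant spike at lag 4 indicates a seasonal period of 4.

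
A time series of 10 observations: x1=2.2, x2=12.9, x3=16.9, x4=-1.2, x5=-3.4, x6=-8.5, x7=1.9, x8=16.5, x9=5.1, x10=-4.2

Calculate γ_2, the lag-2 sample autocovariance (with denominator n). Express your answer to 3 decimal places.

-34.587

Mean x̄ = (2.2 + 12.9 + 16.9 − 1.2 − 3.4 − 8.5 + 1.9 + 16.5 + 5.1 − 4.2)/10 = 3.8200
Σ_{t=1}^{8}(x_t−x̄)(x_{t+2}−x̄) = -345.8688
γ_2 = -345.8688 / 10 = -34.587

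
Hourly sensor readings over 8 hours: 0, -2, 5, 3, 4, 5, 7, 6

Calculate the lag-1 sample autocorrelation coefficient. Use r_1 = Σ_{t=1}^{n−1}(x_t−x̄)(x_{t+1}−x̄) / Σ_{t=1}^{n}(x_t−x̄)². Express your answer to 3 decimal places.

0.375

Mean x̄ = (0 − 2 + 5 + 3 + 4 + 5 + 7 + 6)/8 = 3.5000
Deviations from mean: -3.5000, -5.5000, 1.5000, -0.5000, 0.5000, 1.5000, 3.5000, 2.5000
Σ(x_t−x̄)(x_{t+1}−x̄) = (19.2500) + (-8.2500) + (-0.7500) + (-0.2500) + (0.7500) + (5.2500) + (8.7500) = 24.7500
Denominator Σ(x_t−x̄)² = 66.0000
r_1 = 24.7500 / 66.0000 = 0.375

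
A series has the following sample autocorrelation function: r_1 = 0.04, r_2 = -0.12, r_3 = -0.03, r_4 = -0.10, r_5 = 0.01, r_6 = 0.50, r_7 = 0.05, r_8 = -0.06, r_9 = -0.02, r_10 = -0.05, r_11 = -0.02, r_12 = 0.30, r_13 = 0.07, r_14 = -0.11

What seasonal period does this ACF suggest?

The largest autocorrelation is r_6 = 0.50, with a weaker echo at lag 12 (0.30); the remaining lags stay at or below 0.07.
The dominant spike at lag 6 indicates a seasonal period of 6.

6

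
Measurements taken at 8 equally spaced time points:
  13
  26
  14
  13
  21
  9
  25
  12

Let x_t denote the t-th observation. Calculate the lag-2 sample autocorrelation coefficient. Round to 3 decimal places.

Mean x̄ = (13 + 26 + 14 + 13 + 21 + 9 + 25 + 12)/8 = 16.6250
Deviations from mean: -3.6250, 9.3750, -2.6250, -3.6250, 4.3750, -7.6250, 8.3750, -4.6250
Numerator Σ_{t=1}^{6}(x_t−x̄)(x_{t+2}−x̄) = 63.5938
Denominator Σ(x_t−x̄)² = 289.8750
r_2 = 63.5938 / 289.8750 = 0.219

0.219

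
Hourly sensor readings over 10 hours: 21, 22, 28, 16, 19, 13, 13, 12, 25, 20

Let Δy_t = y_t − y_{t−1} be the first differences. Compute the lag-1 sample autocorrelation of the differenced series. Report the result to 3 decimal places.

-0.470

First differences Δy: 1, 6, -12, 3, -6, 0, -1, 13, -5
Mean of differences = -0.1111
Numerator Σ(Δy_t−Δȳ)(Δy_{t+1}−Δȳ) = -197.6790
Denominator Σ(Δy_t−Δȳ)² = 420.8889
r_1(Δy) = -197.6790 / 420.8889 = -0.470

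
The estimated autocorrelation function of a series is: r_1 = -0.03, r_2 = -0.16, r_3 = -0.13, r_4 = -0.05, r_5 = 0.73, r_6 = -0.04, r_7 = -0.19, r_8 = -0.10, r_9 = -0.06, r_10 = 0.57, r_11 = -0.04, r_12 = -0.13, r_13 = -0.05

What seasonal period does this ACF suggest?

5

The largest autocorrelation is r_5 = 0.73, with a weaker echo at lag 10 (0.57); the remaining lags stay at or below -0.03.
The dominant spike at lag 5 indicates a seasonal period of 5.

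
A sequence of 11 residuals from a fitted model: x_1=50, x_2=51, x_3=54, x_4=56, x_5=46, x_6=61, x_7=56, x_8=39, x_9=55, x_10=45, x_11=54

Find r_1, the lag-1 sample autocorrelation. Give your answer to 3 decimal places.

-0.420

Mean x̄ = (50 + 51 + 54 + 56 + 46 + 61 + 56 + 39 + 55 + 45 + 54)/11 = 51.5455
Numerator Σ_{t=1}^{10}(x_t−x̄)(x_{t+1}−x̄) = -162.4793
Denominator Σ(x_t−x̄)² = 386.7273
r_1 = -162.4793 / 386.7273 = -0.420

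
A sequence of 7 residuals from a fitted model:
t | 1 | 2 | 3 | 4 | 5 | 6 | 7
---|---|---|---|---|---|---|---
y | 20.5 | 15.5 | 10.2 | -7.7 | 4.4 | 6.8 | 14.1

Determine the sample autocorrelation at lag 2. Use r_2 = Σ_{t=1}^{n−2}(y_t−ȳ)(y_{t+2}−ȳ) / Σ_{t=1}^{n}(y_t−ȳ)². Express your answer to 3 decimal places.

-0.167

Mean ȳ = (20.5 + 15.5 + 10.2 − 7.7 + 4.4 + 6.8 + 14.1)/7 = 9.1143
Deviations from mean: 11.3857, 6.3857, 1.0857, -16.8143, -4.7143, -2.3143, 4.9857
Σ(y_t−ȳ)(y_{t+2}−ȳ) = (12.3616) + (-107.3712) + (-5.1184) + (38.9131) + (-23.5041) = -84.7190
Denominator Σ(y_t−ȳ)² = 506.7486
r_2 = -84.7190 / 506.7486 = -0.167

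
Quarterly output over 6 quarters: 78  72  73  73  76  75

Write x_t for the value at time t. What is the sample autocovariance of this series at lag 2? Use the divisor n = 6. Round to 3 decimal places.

Mean x̄ = (78 + 72 + 73 + 73 + 76 + 75)/6 = 74.5000
Σ_{t=1}^{4}(x_t−x̄)(x_{t+2}−x̄) = -4.5000
γ_2 = -4.5000 / 6 = -0.750

-0.750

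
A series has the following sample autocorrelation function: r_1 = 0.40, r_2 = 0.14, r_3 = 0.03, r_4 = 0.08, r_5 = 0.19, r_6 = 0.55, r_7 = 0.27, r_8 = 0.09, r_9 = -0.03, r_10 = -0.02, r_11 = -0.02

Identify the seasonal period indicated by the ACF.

6

The largest autocorrelation is r_6 = 0.55; the remaining lags stay at or below 0.40. The elevated value at lag 1 (0.40), dropping to 0.14 at lag 2, reflects decaying short-term dependence rather than seasonality.
The dominant spike at lag 6 indicates a seasonal period of 6.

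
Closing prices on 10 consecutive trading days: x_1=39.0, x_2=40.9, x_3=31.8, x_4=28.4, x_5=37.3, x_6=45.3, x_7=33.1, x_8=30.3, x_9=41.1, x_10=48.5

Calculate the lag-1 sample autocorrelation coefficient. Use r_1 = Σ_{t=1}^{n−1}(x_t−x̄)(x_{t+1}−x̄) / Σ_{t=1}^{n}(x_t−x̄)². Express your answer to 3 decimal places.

0.126

Mean x̄ = (39.0 + 40.9 + 31.8 + 28.4 + 37.3 + 45.3 + 33.1 + 30.3 + 41.1 + 48.5)/10 = 37.5700
Numerator Σ_{t=1}^{9}(x_t−x̄)(x_{t+1}−x̄) = 49.7111
Denominator Σ(x_t−x̄)² = 395.1010
r_1 = 49.7111 / 395.1010 = 0.126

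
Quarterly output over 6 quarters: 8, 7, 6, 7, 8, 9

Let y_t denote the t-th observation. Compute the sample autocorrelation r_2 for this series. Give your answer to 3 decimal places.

-0.364

Mean ȳ = (8 + 7 + 6 + 7 + 8 + 9)/6 = 7.5000
Numerator Σ_{t=1}^{4}(y_t−ȳ)(y_{t+2}−ȳ) = -2.0000
Denominator Σ(y_t−ȳ)² = 5.5000
r_2 = -2.0000 / 5.5000 = -0.364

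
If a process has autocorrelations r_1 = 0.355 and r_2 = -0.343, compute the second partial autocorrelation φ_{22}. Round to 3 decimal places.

φ_{22} = (r_2 − r_1²) / (1 − r_1²)
r_1² = (0.355)² = 0.126025
Numerator = -0.343 − 0.1260 = -0.4690; denominator = 1 − 0.1260 = 0.8740
φ_{22} = -0.4690 / 0.8740 = -0.537

-0.537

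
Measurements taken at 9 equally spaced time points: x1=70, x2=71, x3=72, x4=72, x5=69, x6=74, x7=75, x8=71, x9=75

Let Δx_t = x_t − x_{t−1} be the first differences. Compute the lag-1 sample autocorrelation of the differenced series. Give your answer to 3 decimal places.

First differences Δx: 1, 1, 0, -3, 5, 1, -4, 4
Mean of differences = 0.6250
Numerator Σ(Δx_t−Δx̄)(Δx_{t+1}−Δx̄) = -29.3906
Denominator Σ(Δx_t−Δx̄)² = 65.8750
r_1(Δx) = -29.3906 / 65.8750 = -0.446

-0.446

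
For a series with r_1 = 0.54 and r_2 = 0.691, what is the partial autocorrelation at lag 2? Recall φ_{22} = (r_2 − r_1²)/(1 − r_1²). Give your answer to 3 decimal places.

φ_{22} = (r_2 − r_1²) / (1 − r_1²)
r_1² = (0.54)² = 0.2916
Numerator = 0.691 − 0.2916 = 0.3994; denominator = 1 − 0.2916 = 0.7084
φ_{22} = 0.3994 / 0.7084 = 0.564

0.564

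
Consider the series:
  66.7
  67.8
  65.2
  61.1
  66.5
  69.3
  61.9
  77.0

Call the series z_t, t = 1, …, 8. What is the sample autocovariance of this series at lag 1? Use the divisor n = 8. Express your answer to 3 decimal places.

-6.579

Mean z̄ = (66.7 + 67.8 + 65.2 + 61.1 + 66.5 + 69.3 + 61.9 + 77.0)/8 = 66.9375
Deviations: -0.2375, 0.8625, -1.7375, -5.8375, -0.4375, 2.3625, -5.0375, 10.0625
Σ_{t=1}^{7}(z_t−z̄)(z_{t+1}−z̄) = -52.6314
γ_1 = -52.6314 / 8 = -6.579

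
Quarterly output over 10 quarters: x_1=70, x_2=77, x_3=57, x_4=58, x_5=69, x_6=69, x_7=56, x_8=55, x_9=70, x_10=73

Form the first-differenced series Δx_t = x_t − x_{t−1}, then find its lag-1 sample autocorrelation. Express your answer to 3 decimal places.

-0.107

First differences Δx: 7, -20, 1, 11, 0, -13, -1, 15, 3
Mean of differences = 0.3333
Numerator Σ(Δx_t−Δx̄)(Δx_{t+1}−Δx̄) = -103.7778
Denominator Σ(Δx_t−Δx̄)² = 974.0000
r_1(Δx) = -103.7778 / 974.0000 = -0.107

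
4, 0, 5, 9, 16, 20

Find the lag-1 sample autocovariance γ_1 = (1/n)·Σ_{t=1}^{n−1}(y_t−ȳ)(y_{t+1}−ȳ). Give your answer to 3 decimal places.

Mean ȳ = (4 + 0 + 5 + 9 + 16 + 20)/6 = 9.0000
Σ_{t=1}^{5}(y_t−ȳ)(y_{t+1}−ȳ) = 158.0000
γ_1 = 158.0000 / 6 = 26.333

26.333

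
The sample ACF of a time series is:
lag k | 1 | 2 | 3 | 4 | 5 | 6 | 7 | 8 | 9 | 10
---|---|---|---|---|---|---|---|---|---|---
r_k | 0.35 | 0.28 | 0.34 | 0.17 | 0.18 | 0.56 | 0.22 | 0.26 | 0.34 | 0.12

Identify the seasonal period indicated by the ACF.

6

The largest autocorrelation is r_6 = 0.56; the remaining lags stay at or below 0.35. The elevated value at lag 1 (0.35), dropping to 0.28 at lag 2, reflects decaying short-term dependence rather than seasonality.
The dominant spike at lag 6 indicates a seasonal period of 6.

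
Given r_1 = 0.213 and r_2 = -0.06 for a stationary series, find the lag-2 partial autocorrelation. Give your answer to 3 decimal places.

-0.110

φ_{22} = (r_2 − r_1²) / (1 − r_1²)
r_1² = (0.213)² = 0.045369
Numerator = -0.06 − 0.0454 = -0.1054; denominator = 1 − 0.0454 = 0.9546
φ_{22} = -0.1054 / 0.9546 = -0.110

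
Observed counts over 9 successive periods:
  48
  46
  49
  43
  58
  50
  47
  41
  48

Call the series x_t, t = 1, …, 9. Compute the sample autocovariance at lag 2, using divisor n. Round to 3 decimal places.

Mean x̄ = (48 + 46 + 49 + 43 + 58 + 50 + 47 + 41 + 48)/9 = 47.7778
Σ_{t=1}^{7}(x_t−x̄)(x_{t+2}−x̄) = -12.5432
γ_2 = -12.5432 / 9 = -1.394

-1.394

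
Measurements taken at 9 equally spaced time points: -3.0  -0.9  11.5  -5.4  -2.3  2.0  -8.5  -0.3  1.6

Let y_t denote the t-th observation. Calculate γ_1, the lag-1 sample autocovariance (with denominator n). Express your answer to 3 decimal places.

-8.834

Mean ȳ = (-3.0 − 0.9 + 11.5 − 5.4 − 2.3 + 2.0 − 8.5 − 0.3 + 1.6)/9 = -0.5889
Σ_{t=1}^{8}(y_t−ȳ)(y_{t+1}−ȳ) = -79.5035
γ_1 = -79.5035 / 9 = -8.834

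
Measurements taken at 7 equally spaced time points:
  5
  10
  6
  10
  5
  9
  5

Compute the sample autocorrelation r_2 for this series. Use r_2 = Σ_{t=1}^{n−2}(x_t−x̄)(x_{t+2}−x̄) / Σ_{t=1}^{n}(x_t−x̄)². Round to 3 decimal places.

Mean x̄ = (5 + 10 + 6 + 10 + 5 + 9 + 5)/7 = 7.1429
Deviations from mean: -2.1429, 2.8571, -1.1429, 2.8571, -2.1429, 1.8571, -2.1429
Σ(x_t−x̄)(x_{t+2}−x̄) = (2.4490) + (8.1633) + (2.4490) + (5.3061) + (4.5918) = 22.9592
Denominator Σ(x_t−x̄)² = 34.8571
r_2 = 22.9592 / 34.8571 = 0.659

0.659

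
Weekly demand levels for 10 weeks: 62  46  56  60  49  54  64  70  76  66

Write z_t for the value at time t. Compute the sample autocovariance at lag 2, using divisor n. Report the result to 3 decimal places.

5.792

Mean z̄ = (62 + 46 + 56 + 60 + 49 + 54 + 64 + 70 + 76 + 66)/10 = 60.3000
Σ_{t=1}^{8}(z_t−z̄)(z_{t+2}−z̄) = 57.9200
γ_2 = 57.9200 / 10 = 5.792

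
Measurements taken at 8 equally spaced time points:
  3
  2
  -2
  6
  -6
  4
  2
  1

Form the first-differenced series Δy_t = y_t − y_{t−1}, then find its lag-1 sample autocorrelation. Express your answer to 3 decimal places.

First differences Δy: -1, -4, 8, -12, 10, -2, -1
Mean of differences = -0.2857
Numerator Σ(Δy_t−Δȳ)(Δy_{t+1}−Δȳ) = -262.0816
Denominator Σ(Δy_t−Δȳ)² = 329.4286
r_1(Δy) = -262.0816 / 329.4286 = -0.796

-0.796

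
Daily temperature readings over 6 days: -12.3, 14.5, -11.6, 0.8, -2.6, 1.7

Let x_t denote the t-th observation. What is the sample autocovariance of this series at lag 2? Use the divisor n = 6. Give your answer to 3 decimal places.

27.281

Mean x̄ = (-12.3 + 14.5 − 11.6 + 0.8 − 2.6 + 1.7)/6 = -1.5833
Σ_{t=1}^{4}(x_t−x̄)(x_{t+2}−x̄) = 163.6861
γ_2 = 163.6861 / 6 = 27.281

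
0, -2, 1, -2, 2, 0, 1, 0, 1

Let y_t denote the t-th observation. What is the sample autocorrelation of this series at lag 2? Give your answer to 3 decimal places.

0.588

Mean ȳ = (0 − 2 + 1 − 2 + 2 + 0 + 1 + 0 + 1)/9 = 0.1111
Σ(y_t−ȳ)(y_{t+2}−ȳ) = (-0.0988) + (4.4568) + (1.6790) + (0.2346) + (1.6790) + (0.0123) + (0.7901) = 8.7531
Denominator Σ(y_t−ȳ)² = 14.8889
r_2 = 8.7531 / 14.8889 = 0.588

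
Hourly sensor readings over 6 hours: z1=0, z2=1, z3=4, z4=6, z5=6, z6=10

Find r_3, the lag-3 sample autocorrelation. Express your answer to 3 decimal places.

Mean z̄ = (0 + 1 + 4 + 6 + 6 + 10)/6 = 4.5000
Σ(z_t−z̄)(z_{t+3}−z̄) = (-6.7500) + (-5.2500) + (-2.7500) = -14.7500
Denominator Σ(z_t−z̄)² = 67.5000
r_3 = -14.7500 / 67.5000 = -0.219

-0.219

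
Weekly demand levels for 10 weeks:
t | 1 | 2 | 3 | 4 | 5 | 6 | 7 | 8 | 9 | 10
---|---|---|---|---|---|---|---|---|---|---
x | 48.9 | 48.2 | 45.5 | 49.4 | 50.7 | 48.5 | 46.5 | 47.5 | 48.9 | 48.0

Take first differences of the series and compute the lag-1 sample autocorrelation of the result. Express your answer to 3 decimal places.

First differences Δx: -0.7, -2.7, 3.9, 1.3, -2.2, -2.0, 1.0, 1.4, -0.9
Mean of differences = -0.1000
Numerator Σ(Δx_t−Δx̄)(Δx_{t+1}−Δx̄) = -3.8300
Denominator Σ(Δx_t−Δx̄)² = 37.2000
r_1(Δx) = -3.8300 / 37.2000 = -0.103

-0.103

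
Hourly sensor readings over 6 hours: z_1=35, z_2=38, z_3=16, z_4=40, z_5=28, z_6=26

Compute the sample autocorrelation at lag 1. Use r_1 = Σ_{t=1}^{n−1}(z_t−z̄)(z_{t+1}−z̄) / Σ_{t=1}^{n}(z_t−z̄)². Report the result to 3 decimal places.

Mean z̄ = (35 + 38 + 16 + 40 + 28 + 26)/6 = 30.5000
Deviations from mean: 4.5000, 7.5000, -14.5000, 9.5000, -2.5000, -4.5000
Σ(z_t−z̄)(z_{t+1}−z̄) = (33.7500) + (-108.7500) + (-137.7500) + (-23.7500) + (11.2500) = -225.2500
Denominator Σ(z_t−z̄)² = 403.5000
r_1 = -225.2500 / 403.5000 = -0.558

-0.558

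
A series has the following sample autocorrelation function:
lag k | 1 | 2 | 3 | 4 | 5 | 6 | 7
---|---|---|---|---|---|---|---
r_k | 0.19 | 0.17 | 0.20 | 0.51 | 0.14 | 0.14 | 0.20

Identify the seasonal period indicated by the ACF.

The largest autocorrelation is r_4 = 0.51; the remaining lags stay at or below 0.20.
The dominant spike at lag 4 indicates a seasonal period of 4.

4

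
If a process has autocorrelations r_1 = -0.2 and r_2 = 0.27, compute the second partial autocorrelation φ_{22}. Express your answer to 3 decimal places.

0.240

φ_{22} = (r_2 − r_1²) / (1 − r_1²)
r_1² = (-0.2)² = 0.04
Numerator = 0.27 − 0.0400 = 0.2300; denominator = 1 − 0.0400 = 0.9600
φ_{22} = 0.2300 / 0.9600 = 0.240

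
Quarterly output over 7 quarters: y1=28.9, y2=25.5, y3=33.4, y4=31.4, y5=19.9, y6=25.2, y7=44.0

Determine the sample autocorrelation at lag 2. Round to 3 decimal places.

-0.545

Mean ȳ = (28.9 + 25.5 + 33.4 + 31.4 + 19.9 + 25.2 + 44.0)/7 = 29.7571
Deviations from mean: -0.8571, -4.2571, 3.6429, 1.6429, -9.8571, -4.5571, 14.2429
Σ(y_t−ȳ)(y_{t+2}−ȳ) = (-3.1224) + (-6.9939) + (-35.9082) + (-7.4867) + (-140.3939) = -193.9051
Denominator Σ(y_t−ȳ)² = 355.6171
r_2 = -193.9051 / 355.6171 = -0.545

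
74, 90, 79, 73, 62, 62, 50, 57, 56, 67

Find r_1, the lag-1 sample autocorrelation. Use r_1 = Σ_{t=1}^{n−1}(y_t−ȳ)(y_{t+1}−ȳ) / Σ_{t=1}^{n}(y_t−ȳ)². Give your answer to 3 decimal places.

0.659

Mean ȳ = (74 + 90 + 79 + 73 + 62 + 62 + 50 + 57 + 56 + 67)/10 = 67.0000
Numerator Σ_{t=1}^{9}(y_t−ȳ)(y_{t+1}−ȳ) = 869.0000
Denominator Σ(y_t−ȳ)² = 1318.0000
r_1 = 869.0000 / 1318.0000 = 0.659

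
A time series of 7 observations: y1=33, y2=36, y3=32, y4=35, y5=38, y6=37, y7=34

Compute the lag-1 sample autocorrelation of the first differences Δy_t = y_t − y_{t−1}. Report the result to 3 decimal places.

-0.288

First differences Δy: 3, -4, 3, 3, -1, -3
Mean of differences = 0.1667
Numerator Σ(Δy_t−Δȳ)(Δy_{t+1}−Δȳ) = -15.1944
Denominator Σ(Δy_t−Δȳ)² = 52.8333
r_1(Δy) = -15.1944 / 52.8333 = -0.288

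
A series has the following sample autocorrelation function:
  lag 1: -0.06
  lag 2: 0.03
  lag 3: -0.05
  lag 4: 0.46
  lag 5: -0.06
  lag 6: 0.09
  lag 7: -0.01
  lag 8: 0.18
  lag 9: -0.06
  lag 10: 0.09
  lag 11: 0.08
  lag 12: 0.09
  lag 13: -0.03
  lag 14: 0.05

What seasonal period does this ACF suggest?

4

The largest autocorrelation is r_4 = 0.46, with a weaker echo at lag 8 (0.18); the remaining lags stay at or below 0.09.
The dominant spike at lag 4 indicates a seasonal period of 4.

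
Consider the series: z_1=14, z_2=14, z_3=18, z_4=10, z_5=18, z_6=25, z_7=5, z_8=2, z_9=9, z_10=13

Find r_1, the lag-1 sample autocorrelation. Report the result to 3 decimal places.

Mean z̄ = (14 + 14 + 18 + 10 + 18 + 25 + 5 + 2 + 9 + 13)/10 = 12.8000
Numerator Σ_{t=1}^{9}(z_t−z̄)(z_{t+1}−z̄) = 71.3600
Denominator Σ(z_t−z̄)² = 405.6000
r_1 = 71.3600 / 405.6000 = 0.176

0.176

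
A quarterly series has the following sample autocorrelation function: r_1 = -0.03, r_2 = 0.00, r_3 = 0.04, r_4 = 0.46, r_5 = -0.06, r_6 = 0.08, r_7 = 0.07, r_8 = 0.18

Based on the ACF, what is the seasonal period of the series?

The largest autocorrelation is r_4 = 0.46, with a weaker echo at lag 8 (0.18); the remaining lags stay at or below 0.08.
The dominant spike at lag 4 indicates a seasonal period of 4.

4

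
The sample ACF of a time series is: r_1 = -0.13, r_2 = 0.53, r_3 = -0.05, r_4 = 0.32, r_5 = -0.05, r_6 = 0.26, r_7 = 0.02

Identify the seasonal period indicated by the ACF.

2

The largest autocorrelation is r_2 = 0.53, with weaker echoes at lags 4 (0.32) and 6 (0.26); the remaining lags stay at or below 0.02.
The dominant spike at lag 2 indicates a seasonal period of 2.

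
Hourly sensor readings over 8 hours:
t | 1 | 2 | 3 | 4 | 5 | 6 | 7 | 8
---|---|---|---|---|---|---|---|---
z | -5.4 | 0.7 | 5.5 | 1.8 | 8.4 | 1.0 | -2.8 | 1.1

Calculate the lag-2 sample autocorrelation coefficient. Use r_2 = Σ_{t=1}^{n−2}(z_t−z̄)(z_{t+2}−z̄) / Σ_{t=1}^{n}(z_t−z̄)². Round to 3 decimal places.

-0.212

Mean z̄ = (-5.4 + 0.7 + 5.5 + 1.8 + 8.4 + 1.0 − 2.8 + 1.1)/8 = 1.2875
Σ(z_t−z̄)(z_{t+2}−z̄) = (-28.1711) + (-0.3011) + (29.9614) + (-0.1473) + (-29.0723) + (0.0539) = -27.6766
Denominator Σ(z_t−z̄)² = 130.4888
r_2 = -27.6766 / 130.4888 = -0.212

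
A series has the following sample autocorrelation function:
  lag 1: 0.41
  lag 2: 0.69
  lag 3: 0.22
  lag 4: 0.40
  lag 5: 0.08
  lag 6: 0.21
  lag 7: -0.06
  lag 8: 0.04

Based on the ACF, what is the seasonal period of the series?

The largest autocorrelation is r_2 = 0.69; the remaining lags stay at or below 0.41.
The dominant spike at lag 2 indicates a seasonal period of 2.

2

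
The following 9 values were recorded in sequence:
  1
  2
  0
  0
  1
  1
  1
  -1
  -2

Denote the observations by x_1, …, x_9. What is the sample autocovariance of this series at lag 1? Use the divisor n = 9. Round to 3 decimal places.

Mean x̄ = (1 + 2 + 0 + 0 + 1 + 1 + 1 − 1 − 2)/9 = 0.3333
Σ_{t=1}^{8}(x_t−x̄)(x_{t+1}−x̄) = 3.5556
γ_1 = 3.5556 / 9 = 0.395

0.395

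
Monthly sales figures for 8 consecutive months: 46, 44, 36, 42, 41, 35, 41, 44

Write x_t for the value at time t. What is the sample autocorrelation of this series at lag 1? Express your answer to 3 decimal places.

Mean x̄ = (46 + 44 + 36 + 42 + 41 + 35 + 41 + 44)/8 = 41.1250
Deviations from mean: 4.8750, 2.8750, -5.1250, 0.8750, -0.1250, -6.1250, -0.1250, 2.8750
Σ(x_t−x̄)(x_{t+1}−x̄) = (14.0156) + (-14.7344) + (-4.4844) + (-0.1094) + (0.7656) + (0.7656) + (-0.3594) = -4.1406
Denominator Σ(x_t−x̄)² = 104.8750
r_1 = -4.1406 / 104.8750 = -0.039

-0.039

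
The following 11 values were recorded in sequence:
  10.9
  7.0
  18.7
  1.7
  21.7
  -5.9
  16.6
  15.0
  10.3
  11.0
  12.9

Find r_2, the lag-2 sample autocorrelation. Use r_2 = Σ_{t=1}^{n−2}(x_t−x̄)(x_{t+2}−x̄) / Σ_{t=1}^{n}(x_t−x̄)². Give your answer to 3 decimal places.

0.429

Mean x̄ = (10.9 + 7.0 + 18.7 + 1.7 + 21.7 − 5.9 + 16.6 + 15.0 + 10.3 + 11.0 + 12.9)/11 = 10.9000
Numerator Σ_{t=1}^{9}(x_t−x̄)(x_{t+2}−x̄) = 263.1500
Denominator Σ(x_t−x̄)² = 613.2400
r_2 = 263.1500 / 613.2400 = 0.429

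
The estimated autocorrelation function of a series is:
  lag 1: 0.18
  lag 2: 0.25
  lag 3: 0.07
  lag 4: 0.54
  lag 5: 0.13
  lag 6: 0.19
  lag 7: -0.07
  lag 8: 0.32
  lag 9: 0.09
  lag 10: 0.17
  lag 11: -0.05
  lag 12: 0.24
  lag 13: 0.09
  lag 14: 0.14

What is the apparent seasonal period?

The largest autocorrelation is r_4 = 0.54, with a weaker echo at lag 8 (0.32); the remaining lags stay at or below 0.25.
The dominant spike at lag 4 indicates a seasonal period of 4.

4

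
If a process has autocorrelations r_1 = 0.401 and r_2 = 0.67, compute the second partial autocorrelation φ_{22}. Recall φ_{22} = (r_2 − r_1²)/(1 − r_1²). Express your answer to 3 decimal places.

φ_{22} = (r_2 − r_1²) / (1 − r_1²)
r_1² = (0.401)² = 0.160801
Numerator = 0.67 − 0.1608 = 0.5092; denominator = 1 − 0.1608 = 0.8392
φ_{22} = 0.5092 / 0.8392 = 0.607

0.607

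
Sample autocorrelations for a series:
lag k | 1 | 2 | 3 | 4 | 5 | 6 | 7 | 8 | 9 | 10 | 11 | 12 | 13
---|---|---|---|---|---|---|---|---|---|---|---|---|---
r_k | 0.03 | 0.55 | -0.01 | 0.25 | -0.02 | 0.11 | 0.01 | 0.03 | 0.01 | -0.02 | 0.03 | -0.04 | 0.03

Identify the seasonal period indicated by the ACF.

2

The largest autocorrelation is r_2 = 0.55, with a weaker echo at lag 4 (0.25); the remaining lags stay at or below 0.11.
The dominant spike at lag 2 indicates a seasonal period of 2.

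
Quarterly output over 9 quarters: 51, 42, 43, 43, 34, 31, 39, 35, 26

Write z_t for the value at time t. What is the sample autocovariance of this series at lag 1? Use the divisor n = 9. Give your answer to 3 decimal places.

14.525

Mean z̄ = (51 + 42 + 43 + 43 + 34 + 31 + 39 + 35 + 26)/9 = 38.2222
Σ_{t=1}^{8}(z_t−z̄)(z_{t+1}−z̄) = 130.7284
γ_1 = 130.7284 / 9 = 14.525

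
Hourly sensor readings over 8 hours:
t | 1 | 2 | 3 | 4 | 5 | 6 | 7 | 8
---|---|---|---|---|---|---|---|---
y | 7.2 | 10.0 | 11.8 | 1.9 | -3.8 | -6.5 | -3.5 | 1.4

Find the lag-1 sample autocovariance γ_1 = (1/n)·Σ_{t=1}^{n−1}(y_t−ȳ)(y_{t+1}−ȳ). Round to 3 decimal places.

Mean ȳ = (7.2 + 10.0 + 11.8 + 1.9 − 3.8 − 6.5 − 3.5 + 1.4)/8 = 2.3125
Deviations: 4.8875, 7.6875, 9.4875, -0.4125, -6.1125, -8.8125, -5.8125, -0.9125
Σ_{t=1}^{7}(y_t−ȳ)(y_{t+1}−ȳ) = 219.5086
γ_1 = 219.5086 / 8 = 27.439

27.439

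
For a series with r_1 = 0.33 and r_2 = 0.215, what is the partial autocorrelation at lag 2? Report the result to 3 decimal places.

0.119

φ_{22} = (r_2 − r_1²) / (1 − r_1²)
r_1² = (0.33)² = 0.1089
Numerator = 0.215 − 0.1089 = 0.1061; denominator = 1 − 0.1089 = 0.8911
φ_{22} = 0.1061 / 0.8911 = 0.119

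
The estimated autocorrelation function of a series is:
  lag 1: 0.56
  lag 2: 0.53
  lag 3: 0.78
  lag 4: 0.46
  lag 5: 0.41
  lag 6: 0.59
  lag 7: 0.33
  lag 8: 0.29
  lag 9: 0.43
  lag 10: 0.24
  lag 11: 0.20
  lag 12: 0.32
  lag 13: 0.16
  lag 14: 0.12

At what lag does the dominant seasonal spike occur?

3

The largest autocorrelation is r_3 = 0.78, with a weaker echo at lag 6 (0.59); the remaining lags stay at or below 0.56. The elevated value at lag 1 (0.56), dropping to 0.53 at lag 2, reflects decaying short-term dependence rather than seasonality.
The dominant spike at lag 3 indicates a seasonal period of 3.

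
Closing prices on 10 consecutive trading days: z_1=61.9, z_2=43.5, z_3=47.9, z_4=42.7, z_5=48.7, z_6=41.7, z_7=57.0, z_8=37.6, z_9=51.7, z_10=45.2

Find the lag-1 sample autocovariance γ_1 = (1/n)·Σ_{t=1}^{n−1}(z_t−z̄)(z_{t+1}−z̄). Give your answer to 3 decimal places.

Mean z̄ = (61.9 + 43.5 + 47.9 + 42.7 + 48.7 + 41.7 + 57.0 + 37.6 + 51.7 + 45.2)/10 = 47.7900
Σ_{t=1}^{9}(z_t−z̄)(z_{t+1}−z̄) = -271.6461
γ_1 = -271.6461 / 10 = -27.165

-27.165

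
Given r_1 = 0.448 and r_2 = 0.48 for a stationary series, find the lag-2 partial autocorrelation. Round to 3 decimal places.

φ_{22} = (r_2 − r_1²) / (1 − r_1²)
r_1² = (0.448)² = 0.200704
Numerator = 0.48 − 0.2007 = 0.2793; denominator = 1 − 0.2007 = 0.7993
φ_{22} = 0.2793 / 0.7993 = 0.349

0.349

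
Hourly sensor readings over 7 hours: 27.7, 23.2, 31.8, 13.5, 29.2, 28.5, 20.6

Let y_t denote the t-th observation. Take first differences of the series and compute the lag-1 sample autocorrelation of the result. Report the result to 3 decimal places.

First differences Δy: -4.5, 8.6, -18.3, 15.7, -0.7, -7.9
Mean of differences = -1.1833
Numerator Σ(Δy_t−Δȳ)(Δy_{t+1}−Δȳ) = -483.9786
Denominator Σ(Δy_t−Δȳ)² = 730.0883
r_1(Δy) = -483.9786 / 730.0883 = -0.663

-0.663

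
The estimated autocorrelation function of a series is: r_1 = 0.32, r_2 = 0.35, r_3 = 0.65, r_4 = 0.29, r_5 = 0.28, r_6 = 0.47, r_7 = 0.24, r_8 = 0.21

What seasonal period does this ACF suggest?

3

The largest autocorrelation is r_3 = 0.65, with a weaker echo at lag 6 (0.47); the remaining lags stay at or below 0.35.
The dominant spike at lag 3 indicates a seasonal period of 3.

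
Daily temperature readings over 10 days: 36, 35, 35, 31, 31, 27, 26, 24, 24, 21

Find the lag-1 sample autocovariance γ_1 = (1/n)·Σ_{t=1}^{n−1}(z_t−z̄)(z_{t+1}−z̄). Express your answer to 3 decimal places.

Mean z̄ = (36 + 35 + 35 + 31 + 31 + 27 + 26 + 24 + 24 + 21)/10 = 29.0000
Σ_{t=1}^{9}(z_t−z̄)(z_{t+1}−z̄) = 176.0000
γ_1 = 176.0000 / 10 = 17.600

17.600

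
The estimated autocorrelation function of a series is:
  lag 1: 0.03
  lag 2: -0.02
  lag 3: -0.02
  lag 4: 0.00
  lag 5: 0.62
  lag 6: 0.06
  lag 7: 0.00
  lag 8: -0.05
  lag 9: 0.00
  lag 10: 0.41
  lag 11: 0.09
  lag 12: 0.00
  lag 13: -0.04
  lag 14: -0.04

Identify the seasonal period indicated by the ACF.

5

The largest autocorrelation is r_5 = 0.62, with a weaker echo at lag 10 (0.41); the remaining lags stay at or below 0.09.
The dominant spike at lag 5 indicates a seasonal period of 5.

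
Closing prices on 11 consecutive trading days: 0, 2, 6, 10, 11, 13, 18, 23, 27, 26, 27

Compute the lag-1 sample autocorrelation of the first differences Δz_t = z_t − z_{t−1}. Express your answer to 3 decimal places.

0.219

First differences Δz: 2, 4, 4, 1, 2, 5, 5, 4, -1, 1
Mean of differences = 2.7000
Numerator Σ(Δz_t−Δz̄)(Δz_{t+1}−Δz̄) = 7.9100
Denominator Σ(Δz_t−Δz̄)² = 36.1000
r_1(Δz) = 7.9100 / 36.1000 = 0.219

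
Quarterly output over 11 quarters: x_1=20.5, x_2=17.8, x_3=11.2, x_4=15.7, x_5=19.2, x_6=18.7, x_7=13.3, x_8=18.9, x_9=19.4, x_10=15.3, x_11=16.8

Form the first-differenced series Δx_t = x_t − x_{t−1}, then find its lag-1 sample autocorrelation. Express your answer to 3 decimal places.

-0.197

First differences Δx: -2.7, -6.6, 4.5, 3.5, -0.5, -5.4, 5.6, 0.5, -4.1, 1.5
Mean of differences = -0.3700
Numerator Σ(Δx_t−Δx̄)(Δx_{t+1}−Δx̄) = -31.8819
Denominator Σ(Δx_t−Δx̄)² = 162.0610
r_1(Δx) = -31.8819 / 162.0610 = -0.197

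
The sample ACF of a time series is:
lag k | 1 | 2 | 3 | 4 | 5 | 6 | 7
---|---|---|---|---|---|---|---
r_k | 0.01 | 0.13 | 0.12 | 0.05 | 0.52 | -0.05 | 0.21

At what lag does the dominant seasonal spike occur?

5

The largest autocorrelation is r_5 = 0.52; the remaining lags stay at or below 0.21.
The dominant spike at lag 5 indicates a seasonal period of 5.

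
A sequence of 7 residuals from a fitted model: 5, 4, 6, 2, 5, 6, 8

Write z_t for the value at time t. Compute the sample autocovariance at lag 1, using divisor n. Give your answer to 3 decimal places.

Mean z̄ = (5 + 4 + 6 + 2 + 5 + 6 + 8)/7 = 5.1429
Deviations: -0.1429, -1.1429, 0.8571, -3.1429, -0.1429, 0.8571, 2.8571
Σ_{t=1}^{6}(z_t−z̄)(z_{t+1}−z̄) = -0.7347
γ_1 = -0.7347 / 7 = -0.105

-0.105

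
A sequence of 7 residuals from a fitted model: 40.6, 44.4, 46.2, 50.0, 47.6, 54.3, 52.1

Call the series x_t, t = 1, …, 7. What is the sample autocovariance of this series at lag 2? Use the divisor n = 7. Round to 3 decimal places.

Mean x̄ = (40.6 + 44.4 + 46.2 + 50.0 + 47.6 + 54.3 + 52.1)/7 = 47.8857
Deviations: -7.2857, -3.4857, -1.6857, 2.1143, -0.2857, 6.4143, 4.2143
Σ_{t=1}^{5}(x_t−x̄)(x_{t+2}−x̄) = 17.7510
γ_2 = 17.7510 / 7 = 2.536

2.536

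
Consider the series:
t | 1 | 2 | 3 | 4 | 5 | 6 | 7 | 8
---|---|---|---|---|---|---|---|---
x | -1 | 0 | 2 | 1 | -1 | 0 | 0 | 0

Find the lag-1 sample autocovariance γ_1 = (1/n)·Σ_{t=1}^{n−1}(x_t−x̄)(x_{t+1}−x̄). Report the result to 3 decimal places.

Mean x̄ = (-1 + 0 + 2 + 1 − 1 + 0 + 0 + 0)/8 = 0.1250
Σ_{t=1}^{7}(x_t−x̄)(x_{t+1}−x̄) = 0.7344
γ_1 = 0.7344 / 8 = 0.092

0.092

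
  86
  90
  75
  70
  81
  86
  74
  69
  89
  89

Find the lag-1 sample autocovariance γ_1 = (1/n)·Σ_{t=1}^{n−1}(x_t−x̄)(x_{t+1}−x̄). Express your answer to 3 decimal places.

7.259

Mean x̄ = (86 + 90 + 75 + 70 + 81 + 86 + 74 + 69 + 89 + 89)/10 = 80.9000
Σ_{t=1}^{9}(x_t−x̄)(x_{t+1}−x̄) = 72.5900
γ_1 = 72.5900 / 10 = 7.259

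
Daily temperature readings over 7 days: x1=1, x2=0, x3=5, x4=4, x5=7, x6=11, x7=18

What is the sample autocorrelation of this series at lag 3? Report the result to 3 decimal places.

-0.106

Mean x̄ = (1 + 0 + 5 + 4 + 7 + 11 + 18)/7 = 6.5714
Numerator Σ_{t=1}^{4}(x_t−x̄)(x_{t+3}−x̄) = -24.8367
Denominator Σ(x_t−x̄)² = 233.7143
r_3 = -24.8367 / 233.7143 = -0.106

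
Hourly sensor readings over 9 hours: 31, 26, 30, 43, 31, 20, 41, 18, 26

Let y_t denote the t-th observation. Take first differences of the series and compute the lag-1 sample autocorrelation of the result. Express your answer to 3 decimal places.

-0.595

First differences Δy: -5, 4, 13, -12, -11, 21, -23, 8
Mean of differences = -0.6250
Numerator Σ(Δy_t−Δȳ)(Δy_{t+1}−Δȳ) = -895.3906
Denominator Σ(Δy_t−Δȳ)² = 1505.8750
r_1(Δy) = -895.3906 / 1505.8750 = -0.595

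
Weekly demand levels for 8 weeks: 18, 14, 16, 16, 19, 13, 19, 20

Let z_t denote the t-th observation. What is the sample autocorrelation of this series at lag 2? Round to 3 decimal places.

-0.101

Mean z̄ = (18 + 14 + 16 + 16 + 19 + 13 + 19 + 20)/8 = 16.8750
Numerator Σ_{t=1}^{6}(z_t−z̄)(z_{t+2}−z̄) = -4.5313
Denominator Σ(z_t−z̄)² = 44.8750
r_2 = -4.5313 / 44.8750 = -0.101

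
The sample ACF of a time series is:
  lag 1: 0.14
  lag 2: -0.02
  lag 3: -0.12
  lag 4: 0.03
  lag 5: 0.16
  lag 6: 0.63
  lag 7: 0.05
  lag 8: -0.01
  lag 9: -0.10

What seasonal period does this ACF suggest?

6

The largest autocorrelation is r_6 = 0.63; the remaining lags stay at or below 0.16.
The dominant spike at lag 6 indicates a seasonal period of 6.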